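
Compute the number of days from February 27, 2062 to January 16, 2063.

February 2062: 28 − 27 = 1 day remains (2062 is not a leap year, so February has 28 days).
Then 10 full months totalling 306 days.
January 1–16, 2063: 16 days.
Total: 1 + 306 + 16 = 323 days.

323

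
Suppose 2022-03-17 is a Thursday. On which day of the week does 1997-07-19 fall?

Saturday

Count forward from the earlier date (July 19, 1997) to the later (March 17, 2022):
From July 19, 1997 to July 19, 2021: 24 years, of which 6 contain a Feb 29 — 18×365 + 6×366 = 8766 days.
(2000 is a leap year (divisible by 400).)
July 2021: 31 − 19 = 12 days remain.
Then August (31), September (30), October (31), November (30), December (31), January (31), February 2022 (28): 31 + 30 + 31 + 30 + 31 + 31 + 28 = 212 days.
March 1–17, 2022: 17 days.
Residual: 241 days.
Total: 9007 days.
9007 mod 7 = 5, so 5 days before Thursday is Saturday.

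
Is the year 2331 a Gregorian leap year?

2331 is not a leap year.

No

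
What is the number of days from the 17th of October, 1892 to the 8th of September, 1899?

2517

Day-of-year of October 17, 1892: 291.
Day-of-year of September 8, 1899: 251.
1892 has 366 days, so 366 − 291 = 75 days remain in 1892.
Full years: 1893: 365; 1894: 365; 1895: 365; 1896: 366; 1897: 365; 1898: 365. Sum = 2191.
Total: 75 + 2191 + 251 = 2517 days.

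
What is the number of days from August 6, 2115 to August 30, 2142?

Day-of-year of August 6, 2115: 218.
Day-of-year of August 30, 2142: 242.
2115 has 365 days, so 365 − 218 = 147 days remain in 2115.
Full years 2116–2141: 19 common + 7 leap = 19×365 + 7×366 = 9497 days.
Total: 147 + 9497 + 242 = 9886 days.

9886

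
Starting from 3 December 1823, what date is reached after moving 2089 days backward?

15 March 1818

Count 2089 days before December 3, 1823:
March 15, 1818 → March 15, 1819: 365 days.
March 15, 1819 → March 15, 1820: 366 days (1820 is a leap year).
March 15, 1820 → March 15, 1821: 365 days.
March 15, 1821 → March 15, 1822: 365 days.
March 15, 1822 → March 15, 1823: 365 days.
March 1823: 31 − 15 = 16 days remain.
Then April (30), May (31), June (30), July (31), August (31), September (30), October (31), November (30): 30 + 31 + 30 + 31 + 31 + 30 + 31 + 30 = 244 days.
December 1–3, 1823: 3 days.
Residual: 263 days.
Total: 2089 days.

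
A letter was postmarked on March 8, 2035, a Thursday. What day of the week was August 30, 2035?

March 2035: 31 − 8 = 23 days remain.
Then April (30), May (31), June (30), July (31): 30 + 31 + 30 + 31 = 122 days.
August 1–30, 2035: 30 days.
Total: 23 + 122 + 30 = 175 days.
175 is a multiple of 7, so August 30, 2035 falls on the same weekday: Thursday.

Thursday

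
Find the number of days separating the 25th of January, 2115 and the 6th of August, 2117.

January 25, 2115 → January 25, 2116: 365 days.
January 25, 2116 → January 25, 2117: 366 days (2116 is a leap year).
January 2117: 31 − 25 = 6 days remain.
Then February 2117 (28), March (31), April (30), May (31), June (30), July (31): 28 + 31 + 30 + 31 + 30 + 31 = 181 days.
August 1–6, 2117: 6 days.
Residual: 193 days.
Total: 924 days.

924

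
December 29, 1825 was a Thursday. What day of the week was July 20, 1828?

Sunday

Day-of-year of December 29, 1825: 363.
Day-of-year of July 20, 1828: 202.
1825 has 365 days, so 365 − 363 = 2 days remain in 1825.
Full years: 1826: 365; 1827: 365. Sum = 730.
Total: 2 + 730 + 202 = 934 days.
934 mod 7 = 3, so 3 days after Thursday is Sunday.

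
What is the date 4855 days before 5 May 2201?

18 January 2188

Count 4855 days before May 5, 2201:
From January 18, 2188 to January 18, 2201: 13 years, of which 3 contain a Feb 29 — 10×365 + 3×366 = 4748 days.
(2200 is not a leap year (divisible by 100 but not 400).)
January 2201: 31 − 18 = 13 days remain.
Then February 2201 (28), March (31), April (30): 28 + 31 + 30 = 89 days.
May 1–5, 2201: 5 days.
Residual: 107 days.
Total: 4855 days.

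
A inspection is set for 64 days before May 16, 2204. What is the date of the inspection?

March 13, 2204

Count 64 days before May 16, 2204:
March 2204: 31 − 13 = 18 days remain.
Then April (30): 30 days.
May 1–16, 2204: 16 days.
Total: 18 + 30 + 16 = 64 days.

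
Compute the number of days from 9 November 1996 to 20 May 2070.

26855

From November 9, 1996 to November 9, 2069: 73 years, of which 18 contain a Feb 29 — 55×365 + 18×366 = 26663 days.
(2000 is a leap year (divisible by 400).)
November 2069: 30 − 9 = 21 days remain.
Then December (31), January (31), February 2070 (28), March (31), April (30): 31 + 31 + 28 + 31 + 30 = 151 days.
May 1–20, 2070: 20 days.
Residual: 192 days.
Total: 26855 days.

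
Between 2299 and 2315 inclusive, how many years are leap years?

3

Years divisible by 4 in [2299, 2315]: 2300, 2304, 2308, 2312.
Of these, 2300 is divisible by 100 but not 400, so not leap.
Leap years: 4 − 1 = 3.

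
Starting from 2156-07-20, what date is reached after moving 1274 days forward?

2160-01-15

Count 1274 days after July 20, 2156:
July 20, 2156 → July 20, 2157: 365 days.
July 20, 2157 → July 20, 2158: 365 days.
July 20, 2158 → July 20, 2159: 365 days.
July 2159: 31 − 20 = 11 days remain.
Then August (31), September (30), October (31), November (30), December (31): 31 + 30 + 31 + 30 + 31 = 153 days.
January 1–15, 2160: 15 days.
Residual: 179 days.
Total: 1274 days.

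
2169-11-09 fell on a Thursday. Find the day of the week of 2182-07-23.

From November 9, 2169 to November 9, 2181: 12 years, of which 3 contain a Feb 29 — 9×365 + 3×366 = 4383 days.
November 2181: 30 − 9 = 21 days remain.
Then December (31), January (31), February 2182 (28), March (31), April (30), May (31), June (30): 31 + 31 + 28 + 31 + 30 + 31 + 30 = 212 days.
July 1–23, 2182: 23 days.
Residual: 256 days.
Total: 4639 days.
4639 mod 7 = 5, so 5 days after Thursday is Tuesday.

Tuesday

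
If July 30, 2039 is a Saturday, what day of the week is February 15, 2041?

July 30, 2039 → July 30, 2040: 366 days (2040 is a leap year).
July 2040: 31 − 30 = 1 day remains.
Then August (31), September (30), October (31), November (30), December (31), January (31): 31 + 30 + 31 + 30 + 31 + 31 = 184 days.
February 1–15, 2041: 15 days (2041 is not a leap year).
Residual: 200 days.
Total: 566 days.
566 mod 7 = 6, so 6 days after Saturday is Friday.

Friday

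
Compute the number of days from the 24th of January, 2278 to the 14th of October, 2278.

January 2278: 31 − 24 = 7 days remain.
Then February 2278 (28), March (31), April (30), May (31), June (30), July (31), August (31), September (30): 28 + 31 + 30 + 31 + 30 + 31 + 31 + 30 = 242 days.
October 1–14, 2278: 14 days.
Total: 7 + 242 + 14 = 263 days.

263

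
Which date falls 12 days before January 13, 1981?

January 1, 1981

Count 12 days before January 13, 1981:
Within January 1981: 13 − 1 = 12 days.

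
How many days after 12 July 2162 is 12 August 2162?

31

July 2162: 31 − 12 = 19 days remain.
August 1–12, 2162: 12 days.
Total: 19 + 12 = 31 days.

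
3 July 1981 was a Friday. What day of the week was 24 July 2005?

Sunday

Day-of-year of July 3, 1981: 184.
Day-of-year of July 24, 2005: 205.
1981 has 365 days, so 365 − 184 = 181 days remain in 1981.
Full years 1982–2004: 17 common + 6 leap = 17×365 + 6×366 = 8401 days.
Total: 181 + 8401 + 205 = 8787 days.
8787 mod 7 = 2, so 2 days after Friday is Sunday.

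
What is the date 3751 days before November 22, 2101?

August 15, 2091

Count 3751 days before November 22, 2101:
From August 15, 2091 to August 15, 2101: 10 years, of which 2 contain a Feb 29 — 8×365 + 2×366 = 3652 days.
(2100 is not a leap year (divisible by 100 but not 400).)
August 2101: 31 − 15 = 16 days remain.
Then September (30), October (31): 30 + 31 = 61 days.
November 1–22, 2101: 22 days.
Residual: 99 days.
Total: 3751 days.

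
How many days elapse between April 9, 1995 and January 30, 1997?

Day-of-year of April 9, 1995: 99.
Day-of-year of January 30, 1997: 30.
1995 has 365 days, so 365 − 99 = 266 days remain in 1995.
Full years: 1996: 366. Sum = 366.
Total: 266 + 366 + 30 = 662 days.

662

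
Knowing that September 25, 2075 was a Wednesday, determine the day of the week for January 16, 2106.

From September 25, 2075 to September 25, 2105: 30 years, of which 7 contain a Feb 29 — 23×365 + 7×366 = 10957 days.
(2100 is not a leap year (divisible by 100 but not 400).)
September 2105: 30 − 25 = 5 days remain.
Then October (31), November (30), December (31): 31 + 30 + 31 = 92 days.
January 1–16, 2106: 16 days.
Residual: 113 days.
Total: 11070 days.
11070 mod 7 = 3, so 3 days after Wednesday is Saturday.

Saturday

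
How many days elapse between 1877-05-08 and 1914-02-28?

13444

Day-of-year of May 8, 1877: 128.
Day-of-year of February 28, 1914: 59.
1877 has 365 days, so 365 − 128 = 237 days remain in 1877.
Full years 1878–1913: 28 common + 8 leap = 28×365 + 8×366 = 13148 days.
Total: 237 + 13148 + 59 = 13444 days.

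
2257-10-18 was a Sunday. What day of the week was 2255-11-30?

Count forward from the earlier date (November 30, 2255) to the later (October 18, 2257):
November 30, 2255 → November 30, 2256: 366 days (2256 is a leap year).
November 2256: 30 − 30 = 0 days remain.
Then 10 full months totalling 304 days.
October 1–18, 2257: 18 days.
Residual: 322 days.
Total: 688 days.
688 mod 7 = 2, so 2 days before Sunday is Friday.

Friday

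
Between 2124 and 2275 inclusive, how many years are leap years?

Years divisible by 4: 2124, 2128, …, 2272 — 38 in all.
Of these, 2200 is divisible by 100 but not 400, so not leap.
Leap years: 38 − 1 = 37.

37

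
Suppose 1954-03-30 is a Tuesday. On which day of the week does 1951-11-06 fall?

Count forward from the earlier date (November 6, 1951) to the later (March 30, 1954):
November 6, 1951 → November 6, 1952: 366 days (1952 is a leap year).
November 6, 1952 → November 6, 1953: 365 days.
November 1953: 30 − 6 = 24 days remain.
Then December (31), January (31), February 1954 (28): 31 + 31 + 28 = 90 days.
March 1–30, 1954: 30 days.
Residual: 144 days.
Total: 875 days.
875 is a multiple of 7, so 1951-11-06 falls on the same weekday: Tuesday.

Tuesday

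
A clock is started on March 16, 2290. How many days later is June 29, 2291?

470

March 2290: 31 − 16 = 15 days remain.
Then 14 full months totalling 426 days.
June 1–29, 2291: 29 days.
Total: 15 + 426 + 29 = 470 days.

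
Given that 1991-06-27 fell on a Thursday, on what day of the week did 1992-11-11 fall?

June 1991: 30 − 27 = 3 days remain.
Then 16 full months totalling 489 days.
November 1–11, 1992: 11 days.
Total: 3 + 489 + 11 = 503 days.
503 mod 7 = 6, so 6 days after Thursday is Wednesday.

Wednesday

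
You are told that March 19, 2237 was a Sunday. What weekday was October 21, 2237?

March 2237: 31 − 19 = 12 days remain.
Then April (30), May (31), June (30), July (31), August (31), September (30): 30 + 31 + 30 + 31 + 31 + 30 = 183 days.
October 1–21, 2237: 21 days.
Total: 12 + 183 + 21 = 216 days.
216 mod 7 = 6, so 6 days after Sunday is Saturday.

Saturday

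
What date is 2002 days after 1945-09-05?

1951-02-28

Count 2002 days after September 5, 1945:
Day-of-year of September 5, 1945: 248.
Day-of-year of February 28, 1951: 59.
1945 has 365 days, so 365 − 248 = 117 days remain in 1945.
Full years: 1946: 365; 1947: 365; 1948: 366; 1949: 365; 1950: 365. Sum = 1826.
Total: 117 + 1826 + 59 = 2002 days.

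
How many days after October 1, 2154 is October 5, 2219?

Day-of-year of October 1, 2154: 274.
Day-of-year of October 5, 2219: 278.
2154 has 365 days, so 365 − 274 = 91 days remain in 2154.
Full years 2155–2218: 49 common + 15 leap = 49×365 + 15×366 = 23375 days.
Total: 91 + 23375 + 278 = 23744 days.

23744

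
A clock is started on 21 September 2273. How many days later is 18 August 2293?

7271

From September 21, 2273 to September 21, 2292: 19 years, of which 5 contain a Feb 29 — 14×365 + 5×366 = 6940 days.
September 2292: 30 − 21 = 9 days remain.
Then 10 full months totalling 304 days.
August 1–18, 2293: 18 days.
Residual: 331 days.
Total: 7271 days.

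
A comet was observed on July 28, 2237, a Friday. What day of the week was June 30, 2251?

Monday

Day-of-year of July 28, 2237: 209.
Day-of-year of June 30, 2251: 181.
2237 has 365 days, so 365 − 209 = 156 days remain in 2237.
Full years 2238–2250: 10 common + 3 leap = 10×365 + 3×366 = 4748 days.
Total: 156 + 4748 + 181 = 5085 days.
5085 mod 7 = 3, so 3 days after Friday is Monday.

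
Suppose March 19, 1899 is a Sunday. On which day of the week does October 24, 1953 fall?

Saturday

From March 19, 1899 to March 19, 1953: 54 years, of which 13 contain a Feb 29 — 41×365 + 13×366 = 19723 days.
(1900 is not a leap year (divisible by 100 but not 400).)
March 1953: 31 − 19 = 12 days remain.
Then April (30), May (31), June (30), July (31), August (31), September (30): 30 + 31 + 30 + 31 + 31 + 30 = 183 days.
October 1–24, 1953: 24 days.
Residual: 219 days.
Total: 19942 days.
19942 mod 7 = 6, so 6 days after Sunday is Saturday.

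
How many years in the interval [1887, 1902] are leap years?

3

Years divisible by 4 in [1887, 1902]: 1888, 1892, 1896, 1900.
Of these, 1900 is divisible by 100 but not 400, so not leap.
Leap years: 4 − 1 = 3.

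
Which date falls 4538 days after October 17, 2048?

March 21, 2061

Count 4538 days after October 17, 2048:
From October 17, 2048 to October 17, 2060: 12 years, of which 3 contain a Feb 29 — 9×365 + 3×366 = 4383 days.
October 2060: 31 − 17 = 14 days remain.
Then November (30), December (31), January (31), February 2061 (28): 30 + 31 + 31 + 28 = 120 days.
March 1–21, 2061: 21 days.
Residual: 155 days.
Total: 4538 days.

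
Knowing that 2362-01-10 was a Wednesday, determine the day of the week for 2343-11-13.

Count forward from the earlier date (November 13, 2343) to the later (January 10, 2362):
Day-of-year of November 13, 2343: 317.
Day-of-year of January 10, 2362: 10.
2343 has 365 days, so 365 − 317 = 48 days remain in 2343.
Full years 2344–2361: 13 common + 5 leap = 13×365 + 5×366 = 6575 days.
Total: 48 + 6575 + 10 = 6633 days.
6633 mod 7 = 4, so 4 days before Wednesday is Saturday.

Saturday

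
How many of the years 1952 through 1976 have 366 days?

Years divisible by 4 in [1952, 1976]: 1952, 1956, 1960, 1964, 1968, 1972, 1976.
No century exceptions apply. Count: 7.

7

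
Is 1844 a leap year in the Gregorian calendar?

Yes

1844 is a leap year.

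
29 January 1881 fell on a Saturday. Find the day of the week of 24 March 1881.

January 1881: 31 − 29 = 2 days remain.
Then February 1881 (28): 28 days.
March 1–24, 1881: 24 days.
Total: 2 + 28 + 24 = 54 days.
54 mod 7 = 5, so 5 days after Saturday is Thursday.

Thursday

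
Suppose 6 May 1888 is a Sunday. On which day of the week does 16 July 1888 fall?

Monday

May 1888: 31 − 6 = 25 days remain.
Then June (30): 30 days.
July 1–16, 1888: 16 days.
Total: 25 + 30 + 16 = 71 days.
71 mod 7 = 1, so 1 day after Sunday is Monday.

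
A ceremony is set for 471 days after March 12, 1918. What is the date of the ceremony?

June 26, 1919

Count 471 days after March 12, 1918:
March 12, 1918 → March 12, 1919: 365 days.
March 1919: 31 − 12 = 19 days remain.
Then April (30), May (31): 30 + 31 = 61 days.
June 1–26, 1919: 26 days.
Residual: 106 days.
Total: 471 days.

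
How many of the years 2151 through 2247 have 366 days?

23

Years divisible by 4: 2152, 2156, …, 2244 — 24 in all.
Of these, 2200 is divisible by 100 but not 400, so not leap.
Leap years: 24 − 1 = 23.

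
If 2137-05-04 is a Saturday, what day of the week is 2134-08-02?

Count forward from the earlier date (August 2, 2134) to the later (May 4, 2137):
August 2, 2134 → August 2, 2135: 365 days.
August 2, 2135 → August 2, 2136: 366 days (2136 is a leap year).
August 2136: 31 − 2 = 29 days remain.
Then September (30), October (31), November (30), December (31), January (31), February 2137 (28), March (31), April (30): 30 + 31 + 30 + 31 + 31 + 28 + 31 + 30 = 242 days.
May 1–4, 2137: 4 days.
Residual: 275 days.
Total: 1006 days.
1006 mod 7 = 5, so 5 days before Saturday is Monday.

Monday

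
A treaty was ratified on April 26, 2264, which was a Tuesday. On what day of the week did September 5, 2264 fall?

Monday

April 2264: 30 − 26 = 4 days remain.
Then May (31), June (30), July (31), August (31): 31 + 30 + 31 + 31 = 123 days.
September 1–5, 2264: 5 days.
Total: 4 + 123 + 5 = 132 days.
132 mod 7 = 6, so 6 days after Tuesday is Monday.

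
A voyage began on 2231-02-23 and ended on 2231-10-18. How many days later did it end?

237

February 2231: 28 − 23 = 5 days remain (2231 is not a leap year, so February has 28 days).
Then March (31), April (30), May (31), June (30), July (31), August (31), September (30): 31 + 30 + 31 + 30 + 31 + 31 + 30 = 214 days.
October 1–18, 2231: 18 days.
Total: 5 + 214 + 18 = 237 days.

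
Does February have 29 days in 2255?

2255 is not a leap year.

No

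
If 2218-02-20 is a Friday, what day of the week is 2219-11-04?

February 2218: 28 − 20 = 8 days remain (2218 is not a leap year, so February has 28 days).
Then 20 full months totalling 610 days.
November 1–4, 2219: 4 days.
Total: 8 + 610 + 4 = 622 days.
622 mod 7 = 6, so 6 days after Friday is Thursday.

Thursday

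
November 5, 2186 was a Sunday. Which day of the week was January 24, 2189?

Saturday

November 5, 2186 → November 5, 2187: 365 days.
November 5, 2187 → November 5, 2188: 366 days (2188 is a leap year).
November 2188: 30 − 5 = 25 days remain.
Then December (31): 31 days.
January 1–24, 2189: 24 days.
Residual: 80 days.
Total: 811 days.
811 mod 7 = 6, so 6 days after Sunday is Saturday.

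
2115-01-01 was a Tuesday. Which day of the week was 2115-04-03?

Wednesday

January 2115: 31 − 1 = 30 days remain.
Then February 2115 (28), March (31): 28 + 31 = 59 days.
April 1–3, 2115: 3 days.
Total: 30 + 59 + 3 = 92 days.
92 mod 7 = 1, so 1 day after Tuesday is Wednesday.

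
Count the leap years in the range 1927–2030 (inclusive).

Years divisible by 4: 1928, 1932, …, 2028 — 26 in all.
2000 is divisible by 400, so still leap.
No century exceptions apply. Count: 26.

26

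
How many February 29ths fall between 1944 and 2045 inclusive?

Years divisible by 4: 1944, 1948, …, 2044 — 26 in all.
2000 is divisible by 400, so still leap.
No century exceptions apply. Count: 26.

26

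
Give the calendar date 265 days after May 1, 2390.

January 21, 2391

Count 265 days after May 1, 2390:
May 2390: 31 − 1 = 30 days remain.
Then June (30), July (31), August (31), September (30), October (31), November (30), December (31): 30 + 31 + 31 + 30 + 31 + 30 + 31 = 214 days.
January 1–21, 2391: 21 days.
Residual: 265 days.
Total: 265 days.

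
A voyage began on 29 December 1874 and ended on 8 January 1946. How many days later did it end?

From December 29, 1874 to December 29, 1945: 71 years, of which 17 contain a Feb 29 — 54×365 + 17×366 = 25932 days.
(1900 is not a leap year (divisible by 100 but not 400).)
December 1945: 31 − 29 = 2 days remain.
January 1–8, 1946: 8 days.
Residual: 10 days.
Total: 25942 days.

25942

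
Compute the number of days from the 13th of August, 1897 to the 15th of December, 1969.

26421

Day-of-year of August 13, 1897: 225.
Day-of-year of December 15, 1969: 349.
1897 has 365 days, so 365 − 225 = 140 days remain in 1897.
Full years 1898–1968: 54 common + 17 leap = 54×365 + 17×366 = 25932 days.
Total: 140 + 25932 + 349 = 26421 days.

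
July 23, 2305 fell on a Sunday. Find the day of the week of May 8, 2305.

Count forward from the earlier date (May 8, 2305) to the later (July 23, 2305):
May 2305: 31 − 8 = 23 days remain.
Then June (30): 30 days.
July 1–23, 2305: 23 days.
Total: 23 + 30 + 23 = 76 days.
76 mod 7 = 6, so 6 days before Sunday is Monday.

Monday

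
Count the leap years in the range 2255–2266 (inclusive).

3

Years divisible by 4 in [2255, 2266]: 2256, 2260, 2264.
No century exceptions apply. Count: 3.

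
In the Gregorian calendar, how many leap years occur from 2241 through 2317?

Years divisible by 4: 2244, 2248, …, 2316 — 19 in all.
Of these, 2300 is divisible by 100 but not 400, so not leap.
Leap years: 19 − 1 = 18.

18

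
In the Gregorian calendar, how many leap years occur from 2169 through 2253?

20

Years divisible by 4: 2172, 2176, …, 2252 — 21 in all.
Of these, 2200 is divisible by 100 but not 400, so not leap.
Leap years: 21 − 1 = 20.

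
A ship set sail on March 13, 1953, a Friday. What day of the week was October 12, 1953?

March 1953: 31 − 13 = 18 days remain.
Then April (30), May (31), June (30), July (31), August (31), September (30): 30 + 31 + 30 + 31 + 31 + 30 = 183 days.
October 1–12, 1953: 12 days.
Total: 18 + 183 + 12 = 213 days.
213 mod 7 = 3, so 3 days after Friday is Monday.

Monday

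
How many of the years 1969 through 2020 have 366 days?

Years divisible by 4: 1972, 1976, …, 2020 — 13 in all.
2000 is divisible by 400, so still leap.
No century exceptions apply. Count: 13.

13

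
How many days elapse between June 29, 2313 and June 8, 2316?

June 29, 2313 → June 29, 2314: 365 days.
June 29, 2314 → June 29, 2315: 365 days.
June 2315: 30 − 29 = 1 day remains.
Then 11 full months totalling 336 days.
June 1–8, 2316: 8 days.
Residual: 345 days.
Total: 1075 days.

1075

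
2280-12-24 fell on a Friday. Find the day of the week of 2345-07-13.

Day-of-year of December 24, 2280: 359.
Day-of-year of July 13, 2345: 194.
2280 has 366 days, so 366 − 359 = 7 days remain in 2280.
Full years 2281–2344: 49 common + 15 leap = 49×365 + 15×366 = 23375 days.
Total: 7 + 23375 + 194 = 23576 days.
23576 is a multiple of 7, so 2345-07-13 falls on the same weekday: Friday.

Friday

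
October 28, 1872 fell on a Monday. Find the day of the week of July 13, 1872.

Saturday

Count forward from the earlier date (July 13, 1872) to the later (October 28, 1872):
July 1872: 31 − 13 = 18 days remain.
Then August (31), September (30): 31 + 30 = 61 days.
October 1–28, 1872: 28 days.
Total: 18 + 61 + 28 = 107 days.
107 mod 7 = 2, so 2 days before Monday is Saturday.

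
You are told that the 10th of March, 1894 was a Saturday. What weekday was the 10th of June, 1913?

Tuesday

Day-of-year of March 10, 1894: 69.
Day-of-year of June 10, 1913: 161.
1894 has 365 days, so 365 − 69 = 296 days remain in 1894.
Full years 1895–1912: 14 common + 4 leap = 14×365 + 4×366 = 6574 days.
Total: 296 + 6574 + 161 = 7031 days.
7031 mod 7 = 3, so 3 days after Saturday is Tuesday.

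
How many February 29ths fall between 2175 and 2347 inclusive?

Years divisible by 4: 2176, 2180, …, 2344 — 43 in all.
Of these, 2200, 2300 are divisible by 100 but not 400, so not leap.
Leap years: 43 − 2 = 41.

41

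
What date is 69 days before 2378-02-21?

2377-12-14

Count 69 days before February 21, 2378:
December 2377: 31 − 14 = 17 days remain.
Then January (31): 31 days.
February 1–21, 2378: 21 days (2378 is not a leap year).
Total: 17 + 31 + 21 = 69 days.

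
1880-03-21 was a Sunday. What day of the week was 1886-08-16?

Day-of-year of March 21, 1880: 81.
Day-of-year of August 16, 1886: 228.
1880 has 366 days, so 366 − 81 = 285 days remain in 1880.
Full years: 1881: 365; 1882: 365; 1883: 365; 1884: 366; 1885: 365. Sum = 1826.
Total: 285 + 1826 + 228 = 2339 days.
2339 mod 7 = 1, so 1 day after Sunday is Monday.

Monday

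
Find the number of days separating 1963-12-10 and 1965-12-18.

Day-of-year of December 10, 1963: 344.
Day-of-year of December 18, 1965: 352.
1963 has 365 days, so 365 − 344 = 21 days remain in 1963.
Full years: 1964: 366. Sum = 366.
Total: 21 + 366 + 352 = 739 days.

739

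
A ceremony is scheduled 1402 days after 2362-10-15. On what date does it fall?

2366-08-17

Count 1402 days after October 15, 2362:
Day-of-year of October 15, 2362: 288.
Day-of-year of August 17, 2366: 229.
2362 has 365 days, so 365 − 288 = 77 days remain in 2362.
Full years: 2363: 365; 2364: 366; 2365: 365. Sum = 1096.
Total: 77 + 1096 + 229 = 1402 days.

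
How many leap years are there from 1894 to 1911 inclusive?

3

Years divisible by 4 in [1894, 1911]: 1896, 1900, 1904, 1908.
Of these, 1900 is divisible by 100 but not 400, so not leap.
Leap years: 4 − 1 = 3.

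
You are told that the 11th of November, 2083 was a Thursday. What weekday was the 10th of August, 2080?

Saturday

Count forward from the earlier date (August 10, 2080) to the later (November 11, 2083):
August 10, 2080 → August 10, 2081: 365 days.
August 10, 2081 → August 10, 2082: 365 days.
August 10, 2082 → August 10, 2083: 365 days.
August 2083: 31 − 10 = 21 days remain.
Then September (30), October (31): 30 + 31 = 61 days.
November 1–11, 2083: 11 days.
Residual: 93 days.
Total: 1188 days.
1188 mod 7 = 5, so 5 days before Thursday is Saturday.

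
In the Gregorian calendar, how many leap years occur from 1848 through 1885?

Years divisible by 4 in [1848, 1885]: 1848, 1852, 1856, 1860, 1864, 1868, 1872, 1876, 1880, 1884.
No century exceptions apply. Count: 10.

10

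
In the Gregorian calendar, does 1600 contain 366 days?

Yes

1600 is a leap year (divisible by 400).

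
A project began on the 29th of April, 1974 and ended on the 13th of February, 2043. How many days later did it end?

From April 29, 1974 to April 29, 2042: 68 years, of which 17 contain a Feb 29 — 51×365 + 17×366 = 24837 days.
(2000 is a leap year (divisible by 400).)
April 2042: 30 − 29 = 1 day remains.
Then 9 full months totalling 276 days.
February 1–13, 2043: 13 days (2043 is not a leap year).
Residual: 290 days.
Total: 25127 days.

25127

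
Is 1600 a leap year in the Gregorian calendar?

Yes

1600 is a leap year (divisible by 400).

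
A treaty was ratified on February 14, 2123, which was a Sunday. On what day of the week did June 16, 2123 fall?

February 2123: 28 − 14 = 14 days remain (2123 is not a leap year, so February has 28 days).
Then March (31), April (30), May (31): 31 + 30 + 31 = 92 days.
June 1–16, 2123: 16 days.
Total: 14 + 92 + 16 = 122 days.
122 mod 7 = 3, so 3 days after Sunday is Wednesday.

Wednesday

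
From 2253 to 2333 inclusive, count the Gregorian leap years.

Years divisible by 4: 2256, 2260, …, 2332 — 20 in all.
Of these, 2300 is divisible by 100 but not 400, so not leap.
Leap years: 20 − 1 = 19.

19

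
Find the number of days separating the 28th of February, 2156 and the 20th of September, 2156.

205

February 2156: 29 − 28 = 1 day remains (2156 is a leap year, so February has 29 days).
Then March (31), April (30), May (31), June (30), July (31), August (31): 31 + 30 + 31 + 30 + 31 + 31 = 184 days.
September 1–20, 2156: 20 days.
Total: 1 + 184 + 20 = 205 days.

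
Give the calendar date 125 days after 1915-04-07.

1915-08-10

Count 125 days after April 7, 1915:
April 1915: 30 − 7 = 23 days remain.
Then May (31), June (30), July (31): 31 + 30 + 31 = 92 days.
August 1–10, 1915: 10 days.
Total: 23 + 92 + 10 = 125 days.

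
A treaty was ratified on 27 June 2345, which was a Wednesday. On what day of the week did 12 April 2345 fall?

Thursday

Count forward from the earlier date (April 12, 2345) to the later (June 27, 2345):
April 2345: 30 − 12 = 18 days remain.
Then May (31): 31 days.
June 1–27, 2345: 27 days.
Total: 18 + 31 + 27 = 76 days.
76 mod 7 = 6, so 6 days before Wednesday is Thursday.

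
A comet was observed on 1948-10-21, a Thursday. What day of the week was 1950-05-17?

October 21, 1948 → October 21, 1949: 365 days.
October 1949: 31 − 21 = 10 days remain.
Then November (30), December (31), January (31), February 1950 (28), March (31), April (30): 30 + 31 + 31 + 28 + 31 + 30 = 181 days.
May 1–17, 1950: 17 days.
Residual: 208 days.
Total: 573 days.
573 mod 7 = 6, so 6 days after Thursday is Wednesday.

Wednesday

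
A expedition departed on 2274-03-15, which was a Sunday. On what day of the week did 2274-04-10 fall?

Friday

March 2274: 31 − 15 = 16 days remain.
April 1–10, 2274: 10 days.
Total: 16 + 10 = 26 days.
26 mod 7 = 5, so 5 days after Sunday is Friday.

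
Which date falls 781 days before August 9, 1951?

June 19, 1949

Count 781 days before August 9, 1951:
June 19, 1949 → June 19, 1950: 365 days.
June 19, 1950 → June 19, 1951: 365 days.
June 1951: 30 − 19 = 11 days remain.
Then July (31): 31 days.
August 1–9, 1951: 9 days.
Residual: 51 days.
Total: 781 days.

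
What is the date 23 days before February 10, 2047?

January 18, 2047

Count 23 days before February 10, 2047:
January 2047: 31 − 18 = 13 days remain.
February 1–10, 2047: 10 days (2047 is not a leap year).
Total: 13 + 10 = 23 days.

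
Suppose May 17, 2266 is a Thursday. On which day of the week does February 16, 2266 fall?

Friday

Count forward from the earlier date (February 16, 2266) to the later (May 17, 2266):
February 2266: 28 − 16 = 12 days remain (2266 is not a leap year, so February has 28 days).
Then March (31), April (30): 31 + 30 = 61 days.
May 1–17, 2266: 17 days.
Total: 12 + 61 + 17 = 90 days.
90 mod 7 = 6, so 6 days before Thursday is Friday.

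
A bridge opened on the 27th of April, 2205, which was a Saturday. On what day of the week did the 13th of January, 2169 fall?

Friday

Count forward from the earlier date (January 13, 2169) to the later (April 27, 2205):
From January 13, 2169 to January 13, 2205: 36 years, of which 8 contain a Feb 29 — 28×365 + 8×366 = 13148 days.
(2200 is not a leap year (divisible by 100 but not 400).)
January 2205: 31 − 13 = 18 days remain.
Then February 2205 (28), March (31): 28 + 31 = 59 days.
April 1–27, 2205: 27 days.
Residual: 104 days.
Total: 13252 days.
13252 mod 7 = 1, so 1 day before Saturday is Friday.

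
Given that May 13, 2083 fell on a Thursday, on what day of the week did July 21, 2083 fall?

May 2083: 31 − 13 = 18 days remain.
Then June (30): 30 days.
July 1–21, 2083: 21 days.
Total: 18 + 30 + 21 = 69 days.
69 mod 7 = 6, so 6 days after Thursday is Wednesday.

Wednesday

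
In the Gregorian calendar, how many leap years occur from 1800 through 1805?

Years divisible by 4 in [1800, 1805]: 1800, 1804.
Of these, 1800 is divisible by 100 but not 400, so not leap.
Leap years: 2 − 1 = 1.

1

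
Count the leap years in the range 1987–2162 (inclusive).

43

Years divisible by 4: 1988, 1992, …, 2160 — 44 in all.
Of these, 2100 is divisible by 100 but not 400, so not leap.
2000 is divisible by 400, so still leap.
Leap years: 44 − 1 = 43.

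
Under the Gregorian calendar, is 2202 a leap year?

2202 is not a leap year.

No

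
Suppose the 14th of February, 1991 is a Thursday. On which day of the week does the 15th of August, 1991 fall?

February 1991: 28 − 14 = 14 days remain (1991 is not a leap year, so February has 28 days).
Then March (31), April (30), May (31), June (30), July (31): 31 + 30 + 31 + 30 + 31 = 153 days.
August 1–15, 1991: 15 days.
Total: 14 + 153 + 15 = 182 days.
182 is a multiple of 7, so the 15th of August, 1991 falls on the same weekday: Thursday.

Thursday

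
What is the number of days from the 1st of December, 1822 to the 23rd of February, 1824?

449

Day-of-year of December 1, 1822: 335.
Day-of-year of February 23, 1824: 54.
1822 has 365 days, so 365 − 335 = 30 days remain in 1822.
Full years: 1823: 365. Sum = 365.
Total: 30 + 365 + 54 = 449 days.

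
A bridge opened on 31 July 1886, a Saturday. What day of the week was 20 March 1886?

Count forward from the earlier date (March 20, 1886) to the later (July 31, 1886):
March 1886: 31 − 20 = 11 days remain.
Then April (30), May (31), June (30): 30 + 31 + 30 = 91 days.
July 1–31, 1886: 31 days.
Total: 11 + 91 + 31 = 133 days.
133 is a multiple of 7, so 20 March 1886 falls on the same weekday: Saturday.

Saturday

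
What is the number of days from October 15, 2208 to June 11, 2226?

6448

Day-of-year of October 15, 2208: 289.
Day-of-year of June 11, 2226: 162.
2208 has 366 days, so 366 − 289 = 77 days remain in 2208.
Full years 2209–2225: 13 common + 4 leap = 13×365 + 4×366 = 6209 days.
Total: 77 + 6209 + 162 = 6448 days.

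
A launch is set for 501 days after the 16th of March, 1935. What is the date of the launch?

the 29th of July, 1936

Count 501 days after March 16, 1935:
March 16, 1935 → March 16, 1936: 366 days (1936 is a leap year).
March 1936: 31 − 16 = 15 days remain.
Then April (30), May (31), June (30): 30 + 31 + 30 = 91 days.
July 1–29, 1936: 29 days.
Residual: 135 days.
Total: 501 days.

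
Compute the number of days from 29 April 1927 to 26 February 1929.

Day-of-year of April 29, 1927: 119.
Day-of-year of February 26, 1929: 57.
1927 has 365 days, so 365 − 119 = 246 days remain in 1927.
Full years: 1928: 366. Sum = 366.
Total: 246 + 366 + 57 = 669 days.

669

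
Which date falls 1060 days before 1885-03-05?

1882-04-10

Count 1060 days before March 5, 1885:
Day-of-year of April 10, 1882: 100.
Day-of-year of March 5, 1885: 64.
1882 has 365 days, so 365 − 100 = 265 days remain in 1882.
Full years: 1883: 365; 1884: 366. Sum = 731.
Total: 265 + 731 + 64 = 1060 days.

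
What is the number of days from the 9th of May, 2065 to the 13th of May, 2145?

29223

From May 9, 2065 to May 9, 2145: 80 years, of which 19 contain a Feb 29 — 61×365 + 19×366 = 29219 days.
(2100 is not a leap year (divisible by 100 but not 400).)
Within May 2145: 13 − 9 = 4 days.
Total: 29223 days.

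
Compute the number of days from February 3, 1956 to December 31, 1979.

8732

Day-of-year of February 3, 1956: 34.
Day-of-year of December 31, 1979: 365.
1956 has 366 days, so 366 − 34 = 332 days remain in 1956.
Full years 1957–1978: 17 common + 5 leap = 17×365 + 5×366 = 8035 days.
Total: 332 + 8035 + 365 = 8732 days.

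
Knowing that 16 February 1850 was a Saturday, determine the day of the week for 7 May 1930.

Day-of-year of February 16, 1850: 47.
Day-of-year of May 7, 1930: 127.
1850 has 365 days, so 365 − 47 = 318 days remain in 1850.
Full years 1851–1929: 60 common + 19 leap = 60×365 + 19×366 = 28854 days.
Total: 318 + 28854 + 127 = 29299 days.
29299 mod 7 = 4, so 4 days after Saturday is Wednesday.

Wednesday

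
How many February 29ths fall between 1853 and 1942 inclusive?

21

Years divisible by 4: 1856, 1860, …, 1940 — 22 in all.
Of these, 1900 is divisible by 100 but not 400, so not leap.
Leap years: 22 − 1 = 21.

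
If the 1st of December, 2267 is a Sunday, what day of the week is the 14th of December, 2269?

December 1, 2267 → December 1, 2268: 366 days (2268 is a leap year).
December 1, 2268 → December 1, 2269: 365 days.
Within December 2269: 14 − 1 = 13 days.
Total: 744 days.
744 mod 7 = 2, so 2 days after Sunday is Tuesday.

Tuesday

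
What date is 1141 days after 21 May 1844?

6 July 1847

Count 1141 days after May 21, 1844:
Day-of-year of May 21, 1844: 142.
Day-of-year of July 6, 1847: 187.
1844 has 366 days, so 366 − 142 = 224 days remain in 1844.
Full years: 1845: 365; 1846: 365. Sum = 730.
Total: 224 + 730 + 187 = 1141 days.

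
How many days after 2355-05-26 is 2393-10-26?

Day-of-year of May 26, 2355: 146.
Day-of-year of October 26, 2393: 299.
2355 has 365 days, so 365 − 146 = 219 days remain in 2355.
Full years 2356–2392: 27 common + 10 leap = 27×365 + 10×366 = 13515 days.
Total: 219 + 13515 + 299 = 14033 days.

14033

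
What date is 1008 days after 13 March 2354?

15 December 2356

Count 1008 days after March 13, 2354:
Day-of-year of March 13, 2354: 72.
Day-of-year of December 15, 2356: 350.
2354 has 365 days, so 365 − 72 = 293 days remain in 2354.
Full years: 2355: 365. Sum = 365.
Total: 293 + 365 + 350 = 1008 days.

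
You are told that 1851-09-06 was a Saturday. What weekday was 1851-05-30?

Count forward from the earlier date (May 30, 1851) to the later (September 6, 1851):
May 1851: 31 − 30 = 1 day remains.
Then June (30), July (31), August (31): 30 + 31 + 31 = 92 days.
September 1–6, 1851: 6 days.
Total: 1 + 92 + 6 = 99 days.
99 mod 7 = 1, so 1 day before Saturday is Friday.

Friday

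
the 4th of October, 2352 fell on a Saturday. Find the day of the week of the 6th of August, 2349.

Count forward from the earlier date (August 6, 2349) to the later (October 4, 2352):
Day-of-year of August 6, 2349: 218.
Day-of-year of October 4, 2352: 278.
2349 has 365 days, so 365 − 218 = 147 days remain in 2349.
Full years: 2350: 365; 2351: 365. Sum = 730.
Total: 147 + 730 + 278 = 1155 days.
1155 is a multiple of 7, so the 6th of August, 2349 falls on the same weekday: Saturday.

Saturday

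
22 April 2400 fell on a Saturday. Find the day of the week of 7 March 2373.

Wednesday

Count forward from the earlier date (March 7, 2373) to the later (April 22, 2400):
Day-of-year of March 7, 2373: 66.
Day-of-year of April 22, 2400: 113.
2373 has 365 days, so 365 − 66 = 299 days remain in 2373.
Full years 2374–2399: 20 common + 6 leap = 20×365 + 6×366 = 9496 days.
Total: 299 + 9496 + 113 = 9908 days.
9908 mod 7 = 3, so 3 days before Saturday is Wednesday.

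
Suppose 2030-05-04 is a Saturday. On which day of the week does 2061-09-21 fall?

Wednesday

From May 4, 2030 to May 4, 2061: 31 years, of which 8 contain a Feb 29 — 23×365 + 8×366 = 11323 days.
May 2061: 31 − 4 = 27 days remain.
Then June (30), July (31), August (31): 30 + 31 + 31 = 92 days.
September 1–21, 2061: 21 days.
Residual: 140 days.
Total: 11463 days.
11463 mod 7 = 4, so 4 days after Saturday is Wednesday.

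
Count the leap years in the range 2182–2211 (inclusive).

6

Years divisible by 4 in [2182, 2211]: 2184, 2188, 2192, 2196, 2200, 2204, 2208.
Of these, 2200 is divisible by 100 but not 400, so not leap.
Leap years: 7 − 1 = 6.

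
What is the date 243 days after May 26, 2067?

January 24, 2068

Count 243 days after May 26, 2067:
May 2067: 31 − 26 = 5 days remain.
Then June (30), July (31), August (31), September (30), October (31), November (30), December (31): 30 + 31 + 31 + 30 + 31 + 30 + 31 = 214 days.
January 1–24, 2068: 24 days.
Total: 5 + 214 + 24 = 243 days.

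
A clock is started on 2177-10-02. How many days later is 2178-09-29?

October 2177: 31 − 2 = 29 days remain.
Then 10 full months totalling 304 days.
September 1–29, 2178: 29 days.
Total: 29 + 304 + 29 = 362 days.

362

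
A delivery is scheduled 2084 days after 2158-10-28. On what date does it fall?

2164-07-12

Count 2084 days after October 28, 2158:
October 28, 2158 → October 28, 2159: 365 days.
October 28, 2159 → October 28, 2160: 366 days (2160 is a leap year).
October 28, 2160 → October 28, 2161: 365 days.
October 28, 2161 → October 28, 2162: 365 days.
October 28, 2162 → October 28, 2163: 365 days.
October 2163: 31 − 28 = 3 days remain.
Then November (30), December (31), January (31), February 2164 (29), March (31), April (30), May (31), June (30): 30 + 31 + 31 + 29 + 31 + 30 + 31 + 30 = 243 days.
July 1–12, 2164: 12 days.
Residual: 258 days.
Total: 2084 days.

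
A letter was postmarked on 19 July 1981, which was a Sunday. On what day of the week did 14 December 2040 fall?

Friday

From July 19, 1981 to July 19, 2040: 59 years, of which 15 contain a Feb 29 — 44×365 + 15×366 = 21550 days.
(2000 is a leap year (divisible by 400).)
July 2040: 31 − 19 = 12 days remain.
Then August (31), September (30), October (31), November (30): 31 + 30 + 31 + 30 = 122 days.
December 1–14, 2040: 14 days.
Residual: 148 days.
Total: 21698 days.
21698 mod 7 = 5, so 5 days after Sunday is Friday.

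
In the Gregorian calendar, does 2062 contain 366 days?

No

2062 is not a leap year.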